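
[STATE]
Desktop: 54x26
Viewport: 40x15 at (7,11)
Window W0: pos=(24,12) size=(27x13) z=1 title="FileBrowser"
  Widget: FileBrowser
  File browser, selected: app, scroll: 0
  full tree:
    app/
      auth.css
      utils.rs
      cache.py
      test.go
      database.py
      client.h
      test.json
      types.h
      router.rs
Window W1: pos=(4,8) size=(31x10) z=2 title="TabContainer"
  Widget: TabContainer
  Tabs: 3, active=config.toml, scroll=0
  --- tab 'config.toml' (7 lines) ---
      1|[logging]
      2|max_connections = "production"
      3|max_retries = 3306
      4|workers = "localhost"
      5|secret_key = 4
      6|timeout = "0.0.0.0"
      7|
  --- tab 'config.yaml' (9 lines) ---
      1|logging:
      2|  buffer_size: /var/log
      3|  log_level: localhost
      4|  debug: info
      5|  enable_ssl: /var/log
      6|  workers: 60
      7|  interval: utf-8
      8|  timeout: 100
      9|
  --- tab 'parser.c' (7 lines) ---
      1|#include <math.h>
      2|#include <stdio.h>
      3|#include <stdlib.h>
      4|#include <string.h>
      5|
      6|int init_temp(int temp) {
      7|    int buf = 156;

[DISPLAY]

onfig.toml]│ config.yaml │ ┃            
───────────────────────────┃━━━━━━━━━━━━
ogging]                    ┃er          
x_connections = "production┃────────────
x_retries = 3306           ┃            
rkers = "localhost"        ┃ss          
━━━━━━━━━━━━━━━━━━━━━━━━━━━┛rs          
                 ┃    cache.py          
                 ┃    test.go           
                 ┃    database.py       
                 ┃    client.h          
                 ┃    test.json         
                 ┃    types.h           
                 ┗━━━━━━━━━━━━━━━━━━━━━━
                                        


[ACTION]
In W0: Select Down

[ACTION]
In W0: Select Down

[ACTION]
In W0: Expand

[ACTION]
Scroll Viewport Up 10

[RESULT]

                                        
                                        
                                        
                                        
                                        
                                        
                                        
━━━━━━━━━━━━━━━━━━━━━━━━━━━┓            
abContainer                ┃            
───────────────────────────┨            
onfig.toml]│ config.yaml │ ┃            
───────────────────────────┃━━━━━━━━━━━━
ogging]                    ┃er          
x_connections = "production┃────────────
x_retries = 3306           ┃            


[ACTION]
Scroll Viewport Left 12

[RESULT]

                                        
                                        
                                        
                                        
                                        
                                        
                                        
    ┏━━━━━━━━━━━━━━━━━━━━━━━━━━━━━┓     
    ┃ TabContainer                ┃     
    ┠─────────────────────────────┨     
    ┃[config.toml]│ config.yaml │ ┃     
    ┃─────────────────────────────┃━━━━━
    ┃[logging]                    ┃er   
    ┃max_connections = "production┃─────
    ┃max_retries = 3306           ┃     


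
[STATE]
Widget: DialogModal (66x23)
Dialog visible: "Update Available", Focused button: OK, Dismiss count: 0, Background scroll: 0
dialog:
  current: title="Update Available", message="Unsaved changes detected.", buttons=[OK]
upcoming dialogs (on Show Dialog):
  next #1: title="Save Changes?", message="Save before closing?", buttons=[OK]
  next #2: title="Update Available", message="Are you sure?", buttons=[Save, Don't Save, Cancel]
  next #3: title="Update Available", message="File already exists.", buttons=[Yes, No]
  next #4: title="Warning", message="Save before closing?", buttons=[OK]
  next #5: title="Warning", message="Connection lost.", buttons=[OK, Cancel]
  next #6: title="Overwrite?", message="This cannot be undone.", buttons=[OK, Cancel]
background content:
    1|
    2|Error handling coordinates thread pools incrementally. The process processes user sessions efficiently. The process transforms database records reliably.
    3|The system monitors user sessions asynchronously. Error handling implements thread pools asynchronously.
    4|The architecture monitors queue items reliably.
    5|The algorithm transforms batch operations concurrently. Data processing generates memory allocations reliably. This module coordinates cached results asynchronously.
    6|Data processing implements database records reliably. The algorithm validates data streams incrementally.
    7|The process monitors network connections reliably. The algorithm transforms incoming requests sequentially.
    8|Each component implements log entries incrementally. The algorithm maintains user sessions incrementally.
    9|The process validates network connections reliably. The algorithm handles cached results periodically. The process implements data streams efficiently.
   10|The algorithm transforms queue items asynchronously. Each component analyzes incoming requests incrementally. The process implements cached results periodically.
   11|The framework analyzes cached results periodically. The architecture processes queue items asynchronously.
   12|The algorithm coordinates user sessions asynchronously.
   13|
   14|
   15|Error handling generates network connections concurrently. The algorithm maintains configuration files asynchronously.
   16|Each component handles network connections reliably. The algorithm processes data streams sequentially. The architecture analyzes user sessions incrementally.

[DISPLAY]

                                                                  
Error handling coordinates thread pools incrementally. The process
The system monitors user sessions asynchronously. Error handling i
The architecture monitors queue items reliably.                   
The algorithm transforms batch operations concurrently. Data proce
Data processing implements database records reliably. The algorith
The process monitors network connections reliably. The algorithm t
Each component implements log entries incrementally. The algorithm
The process validates network connections reliably. The algorithm 
The algorithm tran┌───────────────────────────┐usly. Each componen
The framework anal│      Update Available     │lly. The architectu
The algorithm coor│ Unsaved changes detected. │onously.           
                  │            [OK]           │                   
                  └───────────────────────────┘                   
Error handling generates network connections concurrently. The alg
Each component handles network connections reliably. The algorithm
                                                                  
                                                                  
                                                                  
                                                                  
                                                                  
                                                                  
                                                                  


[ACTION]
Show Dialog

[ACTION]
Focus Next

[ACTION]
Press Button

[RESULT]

                                                                  
Error handling coordinates thread pools incrementally. The process
The system monitors user sessions asynchronously. Error handling i
The architecture monitors queue items reliably.                   
The algorithm transforms batch operations concurrently. Data proce
Data processing implements database records reliably. The algorith
The process monitors network connections reliably. The algorithm t
Each component implements log entries incrementally. The algorithm
The process validates network connections reliably. The algorithm 
The algorithm transforms queue items asynchronously. Each componen
The framework analyzes cached results periodically. The architectu
The algorithm coordinates user sessions asynchronously.           
                                                                  
                                                                  
Error handling generates network connections concurrently. The alg
Each component handles network connections reliably. The algorithm
                                                                  
                                                                  
                                                                  
                                                                  
                                                                  
                                                                  
                                                                  


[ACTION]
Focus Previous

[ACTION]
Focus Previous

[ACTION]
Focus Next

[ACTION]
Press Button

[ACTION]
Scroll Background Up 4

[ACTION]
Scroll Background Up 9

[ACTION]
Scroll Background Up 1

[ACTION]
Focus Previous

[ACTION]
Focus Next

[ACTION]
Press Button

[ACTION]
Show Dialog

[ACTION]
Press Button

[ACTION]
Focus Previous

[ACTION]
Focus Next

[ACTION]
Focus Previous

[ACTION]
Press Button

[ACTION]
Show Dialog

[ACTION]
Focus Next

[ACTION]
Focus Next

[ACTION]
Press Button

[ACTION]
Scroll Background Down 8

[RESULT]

The process validates network connections reliably. The algorithm 
The algorithm transforms queue items asynchronously. Each componen
The framework analyzes cached results periodically. The architectu
The algorithm coordinates user sessions asynchronously.           
                                                                  
                                                                  
Error handling generates network connections concurrently. The alg
Each component handles network connections reliably. The algorithm
                                                                  
                                                                  
                                                                  
                                                                  
                                                                  
                                                                  
                                                                  
                                                                  
                                                                  
                                                                  
                                                                  
                                                                  
                                                                  
                                                                  
                                                                  


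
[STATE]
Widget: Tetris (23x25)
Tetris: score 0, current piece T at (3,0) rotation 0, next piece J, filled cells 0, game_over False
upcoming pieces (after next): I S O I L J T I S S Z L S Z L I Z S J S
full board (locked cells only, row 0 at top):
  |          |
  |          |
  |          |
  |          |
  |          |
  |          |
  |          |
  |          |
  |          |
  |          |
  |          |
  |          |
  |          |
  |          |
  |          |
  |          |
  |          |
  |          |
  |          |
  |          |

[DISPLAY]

    ▒     │Next:       
   ▒▒▒    │█           
          │███         
          │            
          │            
          │            
          │Score:      
          │0           
          │            
          │            
          │            
          │            
          │            
          │            
          │            
          │            
          │            
          │            
          │            
          │            
          │            
          │            
          │            
          │            
          │            


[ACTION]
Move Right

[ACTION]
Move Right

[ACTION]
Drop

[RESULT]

          │Next:       
      ▒   │█           
     ▒▒▒  │███         
          │            
          │            
          │            
          │Score:      
          │0           
          │            
          │            
          │            
          │            
          │            
          │            
          │            
          │            
          │            
          │            
          │            
          │            
          │            
          │            
          │            
          │            
          │            


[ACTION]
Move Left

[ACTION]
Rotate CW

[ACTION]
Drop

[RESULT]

          │Next:       
          │█           
    ▒     │███         
    ▒▒    │            
    ▒     │            
          │            
          │Score:      
          │0           
          │            
          │            
          │            
          │            
          │            
          │            
          │            
          │            
          │            
          │            
          │            
          │            
          │            
          │            
          │            
          │            
          │            


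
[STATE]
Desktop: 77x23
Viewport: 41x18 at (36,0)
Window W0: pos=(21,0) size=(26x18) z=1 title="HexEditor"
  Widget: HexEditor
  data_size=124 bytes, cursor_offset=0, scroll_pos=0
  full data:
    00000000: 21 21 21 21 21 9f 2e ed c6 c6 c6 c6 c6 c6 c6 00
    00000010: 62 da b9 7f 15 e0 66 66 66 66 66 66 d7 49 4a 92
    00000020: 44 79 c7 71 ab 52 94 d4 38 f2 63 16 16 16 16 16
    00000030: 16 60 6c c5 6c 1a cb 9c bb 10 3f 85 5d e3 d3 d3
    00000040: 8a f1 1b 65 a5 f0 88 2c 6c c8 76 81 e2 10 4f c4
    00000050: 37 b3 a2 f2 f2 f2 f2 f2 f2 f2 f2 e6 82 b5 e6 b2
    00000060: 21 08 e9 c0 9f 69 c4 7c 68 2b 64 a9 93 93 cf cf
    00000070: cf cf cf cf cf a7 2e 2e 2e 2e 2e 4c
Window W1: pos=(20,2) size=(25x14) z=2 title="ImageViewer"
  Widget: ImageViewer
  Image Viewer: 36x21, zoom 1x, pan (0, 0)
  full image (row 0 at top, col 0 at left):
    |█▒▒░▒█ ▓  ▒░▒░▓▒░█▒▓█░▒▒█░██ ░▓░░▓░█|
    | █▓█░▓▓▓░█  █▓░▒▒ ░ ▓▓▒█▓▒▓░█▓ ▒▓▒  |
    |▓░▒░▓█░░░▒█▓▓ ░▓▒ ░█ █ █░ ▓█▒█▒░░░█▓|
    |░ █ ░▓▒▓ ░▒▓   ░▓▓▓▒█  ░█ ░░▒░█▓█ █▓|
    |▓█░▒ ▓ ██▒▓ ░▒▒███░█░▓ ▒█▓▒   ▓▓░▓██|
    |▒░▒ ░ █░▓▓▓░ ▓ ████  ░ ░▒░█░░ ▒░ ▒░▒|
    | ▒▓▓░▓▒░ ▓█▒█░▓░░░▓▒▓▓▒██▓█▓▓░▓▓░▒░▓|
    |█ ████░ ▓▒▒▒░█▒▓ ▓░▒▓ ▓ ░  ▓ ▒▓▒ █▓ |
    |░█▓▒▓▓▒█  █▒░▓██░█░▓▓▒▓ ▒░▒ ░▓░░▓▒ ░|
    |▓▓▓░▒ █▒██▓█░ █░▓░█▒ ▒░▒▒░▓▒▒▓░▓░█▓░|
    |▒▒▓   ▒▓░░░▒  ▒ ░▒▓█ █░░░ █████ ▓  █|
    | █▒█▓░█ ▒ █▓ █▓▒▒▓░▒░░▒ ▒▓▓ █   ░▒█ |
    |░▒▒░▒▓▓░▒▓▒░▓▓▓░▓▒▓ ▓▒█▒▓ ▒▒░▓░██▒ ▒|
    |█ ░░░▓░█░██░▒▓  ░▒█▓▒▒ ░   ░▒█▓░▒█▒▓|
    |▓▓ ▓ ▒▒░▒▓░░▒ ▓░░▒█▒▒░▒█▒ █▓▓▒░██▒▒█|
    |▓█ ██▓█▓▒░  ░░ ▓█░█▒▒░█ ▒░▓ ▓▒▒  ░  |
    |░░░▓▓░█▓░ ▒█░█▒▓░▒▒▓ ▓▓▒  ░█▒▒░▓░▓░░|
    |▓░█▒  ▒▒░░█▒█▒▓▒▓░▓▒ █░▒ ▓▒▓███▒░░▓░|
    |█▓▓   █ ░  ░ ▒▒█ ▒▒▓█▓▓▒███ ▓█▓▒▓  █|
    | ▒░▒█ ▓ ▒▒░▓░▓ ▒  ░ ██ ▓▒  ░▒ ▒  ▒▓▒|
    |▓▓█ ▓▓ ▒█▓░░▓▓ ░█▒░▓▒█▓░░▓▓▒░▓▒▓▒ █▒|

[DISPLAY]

━━━━━━━━━━┓                              
          ┃                              
━━━━━━━━┓─┨                              
        ┃1┃                              
────────┨5┃                              
▒░█▒▓█░▒┃b┃                              
▒▒ ░ ▓▓▒┃c┃                              
▓▒ ░█ █ ┃5┃                              
░▓▓▓▒█  ┃2┃                              
███░█░▓ ┃f┃                              
████  ░ ┃f┃                              
░░░▓▒▓▓▒┃ ┃                              
▓ ▓░▒▓ ▓┃ ┃                              
█░█░▓▓▒▓┃ ┃                              
░▓░█▒ ▒░┃ ┃                              
━━━━━━━━┛ ┃                              
          ┃                              
━━━━━━━━━━┛                              


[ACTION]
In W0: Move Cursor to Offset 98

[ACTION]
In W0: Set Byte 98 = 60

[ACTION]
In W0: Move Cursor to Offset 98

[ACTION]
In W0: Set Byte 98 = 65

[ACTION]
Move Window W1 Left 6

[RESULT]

━━━━━━━━━━┓                              
          ┃                              
━━┓───────┨                              
  ┃1 21 21┃                              
──┨9 7f 15┃                              
░▒┃7 71 ab┃                              
▓▒┃c c5 6c┃                              
█ ┃b 65 a5┃                              
  ┃2 f2 f2┃                              
▓ ┃5 c0 9f┃                              
░ ┃f cf cf┃                              
▓▒┃       ┃                              
 ▓┃       ┃                              
▒▓┃       ┃                              
▒░┃       ┃                              
━━┛       ┃                              
          ┃                              
━━━━━━━━━━┛                              


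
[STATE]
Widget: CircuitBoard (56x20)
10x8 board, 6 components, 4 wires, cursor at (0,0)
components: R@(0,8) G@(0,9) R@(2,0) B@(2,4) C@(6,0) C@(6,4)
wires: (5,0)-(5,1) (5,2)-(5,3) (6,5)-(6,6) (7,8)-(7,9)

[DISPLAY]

   0 1 2 3 4 5 6 7 8 9                                  
0  [.]                              R   G               
                                                        
1                                                       
                                                        
2   R               B                                   
                                                        
3                                                       
                                                        
4                                                       
                                                        
5   · ─ ·   · ─ ·                                       
                                                        
6   C               C   · ─ ·                           
                                                        
7                                   · ─ ·               
Cursor: (0,0)                                           
                                                        
                                                        
                                                        


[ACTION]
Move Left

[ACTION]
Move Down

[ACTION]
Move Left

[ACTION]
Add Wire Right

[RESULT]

   0 1 2 3 4 5 6 7 8 9                                  
0                                   R   G               
                                                        
1  [.]─ ·                                               
                                                        
2   R               B                                   
                                                        
3                                                       
                                                        
4                                                       
                                                        
5   · ─ ·   · ─ ·                                       
                                                        
6   C               C   · ─ ·                           
                                                        
7                                   · ─ ·               
Cursor: (1,0)                                           
                                                        
                                                        
                                                        


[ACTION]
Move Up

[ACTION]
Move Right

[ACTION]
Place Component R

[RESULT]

   0 1 2 3 4 5 6 7 8 9                                  
0      [R]                          R   G               
                                                        
1   · ─ ·                                               
                                                        
2   R               B                                   
                                                        
3                                                       
                                                        
4                                                       
                                                        
5   · ─ ·   · ─ ·                                       
                                                        
6   C               C   · ─ ·                           
                                                        
7                                   · ─ ·               
Cursor: (0,1)                                           
                                                        
                                                        
                                                        


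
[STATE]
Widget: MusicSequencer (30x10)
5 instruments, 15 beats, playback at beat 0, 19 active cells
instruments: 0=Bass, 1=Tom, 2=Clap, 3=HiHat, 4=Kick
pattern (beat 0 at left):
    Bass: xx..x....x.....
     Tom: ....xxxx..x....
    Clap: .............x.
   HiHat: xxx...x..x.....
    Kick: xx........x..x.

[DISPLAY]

      ▼12345678901234         
  Bass██··█····█·····         
   Tom····████··█····         
  Clap·············█·         
 HiHat███···█··█·····         
  Kick██········█··█·         
                              
                              
                              
                              


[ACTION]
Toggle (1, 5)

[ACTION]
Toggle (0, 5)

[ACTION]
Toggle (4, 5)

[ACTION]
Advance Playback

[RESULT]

      0▼2345678901234         
  Bass██··██···█·····         
   Tom····█·██··█····         
  Clap·············█·         
 HiHat███···█··█·····         
  Kick██···█····█··█·         
                              
                              
                              
                              


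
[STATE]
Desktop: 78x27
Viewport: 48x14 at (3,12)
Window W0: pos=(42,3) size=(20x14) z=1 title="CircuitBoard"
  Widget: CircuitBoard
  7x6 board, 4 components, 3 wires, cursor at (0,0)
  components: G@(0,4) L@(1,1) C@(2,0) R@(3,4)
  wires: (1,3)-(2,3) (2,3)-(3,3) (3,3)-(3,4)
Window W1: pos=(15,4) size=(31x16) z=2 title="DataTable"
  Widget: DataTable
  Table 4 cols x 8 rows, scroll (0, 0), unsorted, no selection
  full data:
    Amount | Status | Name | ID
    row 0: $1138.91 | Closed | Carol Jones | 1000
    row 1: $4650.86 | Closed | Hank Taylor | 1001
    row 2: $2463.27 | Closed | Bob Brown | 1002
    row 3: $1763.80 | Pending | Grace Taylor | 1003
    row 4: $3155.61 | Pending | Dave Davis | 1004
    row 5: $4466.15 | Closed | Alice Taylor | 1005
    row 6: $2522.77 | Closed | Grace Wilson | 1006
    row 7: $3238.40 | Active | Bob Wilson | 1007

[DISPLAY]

            ┃$1763.80│Pending│Grace Taylor┃     
            ┃$3155.61│Pending│Dave Davis  ┃     
            ┃$4466.15│Closed │Alice Taylor┃     
            ┃$2522.77│Closed │Grace Wilson┃     
            ┃$3238.40│Active │Bob Wilson  ┃━━━━━
            ┃                             ┃     
            ┃                             ┃     
            ┗━━━━━━━━━━━━━━━━━━━━━━━━━━━━━┛     
                                                
                                                
                                                
                                                
                                                
                                                


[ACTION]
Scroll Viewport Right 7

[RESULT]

     ┃$1763.80│Pending│Grace Taylor┃            
     ┃$3155.61│Pending│Dave Davis  ┃            
     ┃$4466.15│Closed │Alice Taylor┃            
     ┃$2522.77│Closed │Grace Wilson┃            
     ┃$3238.40│Active │Bob Wilson  ┃━━━━━━━━━━━━
     ┃                             ┃            
     ┃                             ┃            
     ┗━━━━━━━━━━━━━━━━━━━━━━━━━━━━━┛            
                                                
                                                
                                                
                                                
                                                
                                                


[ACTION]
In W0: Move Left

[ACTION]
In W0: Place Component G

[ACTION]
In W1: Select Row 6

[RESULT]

     ┃$1763.80│Pending│Grace Taylor┃            
     ┃$3155.61│Pending│Dave Davis  ┃            
     ┃$4466.15│Closed │Alice Taylor┃            
     ┃>2522.77│Closed │Grace Wilson┃            
     ┃$3238.40│Active │Bob Wilson  ┃━━━━━━━━━━━━
     ┃                             ┃            
     ┃                             ┃            
     ┗━━━━━━━━━━━━━━━━━━━━━━━━━━━━━┛            
                                                
                                                
                                                
                                                
                                                
                                                


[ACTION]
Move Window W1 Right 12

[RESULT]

                 ┃$1763.80│Pending│Grace Taylor┃
                 ┃$3155.61│Pending│Dave Davis  ┃
                 ┃$4466.15│Closed │Alice Taylor┃
                 ┃>2522.77│Closed │Grace Wilson┃
                 ┃$3238.40│Active │Bob Wilson  ┃
                 ┃                             ┃
                 ┃                             ┃
                 ┗━━━━━━━━━━━━━━━━━━━━━━━━━━━━━┛
                                                
                                                
                                                
                                                
                                                
                                                


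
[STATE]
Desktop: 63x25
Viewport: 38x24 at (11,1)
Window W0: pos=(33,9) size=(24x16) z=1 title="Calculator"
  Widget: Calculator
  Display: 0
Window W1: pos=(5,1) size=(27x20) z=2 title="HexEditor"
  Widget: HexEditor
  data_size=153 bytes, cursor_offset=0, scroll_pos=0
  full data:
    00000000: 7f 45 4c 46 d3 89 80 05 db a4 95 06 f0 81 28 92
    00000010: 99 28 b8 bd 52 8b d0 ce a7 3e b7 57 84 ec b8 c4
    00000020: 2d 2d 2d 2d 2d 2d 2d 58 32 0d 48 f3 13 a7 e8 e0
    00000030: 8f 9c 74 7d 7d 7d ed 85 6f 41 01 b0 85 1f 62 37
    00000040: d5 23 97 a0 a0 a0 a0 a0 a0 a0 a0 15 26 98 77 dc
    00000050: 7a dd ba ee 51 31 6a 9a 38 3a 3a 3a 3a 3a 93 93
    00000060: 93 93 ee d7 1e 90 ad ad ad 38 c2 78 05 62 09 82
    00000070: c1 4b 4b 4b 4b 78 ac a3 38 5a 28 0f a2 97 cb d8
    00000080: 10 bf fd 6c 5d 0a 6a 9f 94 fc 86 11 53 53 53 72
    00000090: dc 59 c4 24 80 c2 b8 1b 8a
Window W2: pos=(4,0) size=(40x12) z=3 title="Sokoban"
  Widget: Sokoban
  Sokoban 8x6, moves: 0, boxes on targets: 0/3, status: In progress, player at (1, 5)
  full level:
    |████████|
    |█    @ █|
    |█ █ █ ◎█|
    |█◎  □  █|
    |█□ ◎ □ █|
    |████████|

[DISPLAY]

an                              ┃     
────────────────────────────────┨     
██                              ┃     
 █                              ┃     
◎█                              ┃     
 █                              ┃     
 █                              ┃     
██                              ┃     
 0  0/3                         ┃━━━━━
                                ┃r    
━━━━━━━━━━━━━━━━━━━━━━━━━━━━━━━━┛─────
080  10 bf fd 6c 5d ┃ ┃               
090  dc 59 c4 24 80 ┃ ┃┌───┬───┬───┬──
                    ┃ ┃│ 7 │ 8 │ 9 │ ÷
                    ┃ ┃├───┼───┼───┼──
                    ┃ ┃│ 4 │ 5 │ 6 │ ×
                    ┃ ┃├───┼───┼───┼──
                    ┃ ┃│ 1 │ 2 │ 3 │ -
                    ┃ ┃├───┼───┼───┼──
━━━━━━━━━━━━━━━━━━━━┛ ┃│ 0 │ . │ = │ +
                      ┃├───┼───┼───┼──
                      ┃│ C │ MC│ MR│ M
                      ┃└───┴───┴───┴──
                      ┗━━━━━━━━━━━━━━━


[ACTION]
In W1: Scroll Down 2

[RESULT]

an                              ┃     
────────────────────────────────┨     
██                              ┃     
 █                              ┃     
◎█                              ┃     
 █                              ┃     
 █                              ┃     
██                              ┃     
 0  0/3                         ┃━━━━━
                                ┃r    
━━━━━━━━━━━━━━━━━━━━━━━━━━━━━━━━┛─────
                    ┃ ┃               
                    ┃ ┃┌───┬───┬───┬──
                    ┃ ┃│ 7 │ 8 │ 9 │ ÷
                    ┃ ┃├───┼───┼───┼──
                    ┃ ┃│ 4 │ 5 │ 6 │ ×
                    ┃ ┃├───┼───┼───┼──
                    ┃ ┃│ 1 │ 2 │ 3 │ -
                    ┃ ┃├───┼───┼───┼──
━━━━━━━━━━━━━━━━━━━━┛ ┃│ 0 │ . │ = │ +
                      ┃├───┼───┼───┼──
                      ┃│ C │ MC│ MR│ M
                      ┃└───┴───┴───┴──
                      ┗━━━━━━━━━━━━━━━


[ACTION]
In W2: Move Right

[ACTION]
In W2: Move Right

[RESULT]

an                              ┃     
────────────────────────────────┨     
██                              ┃     
@█                              ┃     
◎█                              ┃     
 █                              ┃     
 █                              ┃     
██                              ┃     
 1  0/3                         ┃━━━━━
                                ┃r    
━━━━━━━━━━━━━━━━━━━━━━━━━━━━━━━━┛─────
                    ┃ ┃               
                    ┃ ┃┌───┬───┬───┬──
                    ┃ ┃│ 7 │ 8 │ 9 │ ÷
                    ┃ ┃├───┼───┼───┼──
                    ┃ ┃│ 4 │ 5 │ 6 │ ×
                    ┃ ┃├───┼───┼───┼──
                    ┃ ┃│ 1 │ 2 │ 3 │ -
                    ┃ ┃├───┼───┼───┼──
━━━━━━━━━━━━━━━━━━━━┛ ┃│ 0 │ . │ = │ +
                      ┃├───┼───┼───┼──
                      ┃│ C │ MC│ MR│ M
                      ┃└───┴───┴───┴──
                      ┗━━━━━━━━━━━━━━━


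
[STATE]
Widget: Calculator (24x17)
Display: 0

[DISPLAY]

                       0
┌───┬───┬───┬───┐       
│ 7 │ 8 │ 9 │ ÷ │       
├───┼───┼───┼───┤       
│ 4 │ 5 │ 6 │ × │       
├───┼───┼───┼───┤       
│ 1 │ 2 │ 3 │ - │       
├───┼───┼───┼───┤       
│ 0 │ . │ = │ + │       
├───┼───┼───┼───┤       
│ C │ MC│ MR│ M+│       
└───┴───┴───┴───┘       
                        
                        
                        
                        
                        


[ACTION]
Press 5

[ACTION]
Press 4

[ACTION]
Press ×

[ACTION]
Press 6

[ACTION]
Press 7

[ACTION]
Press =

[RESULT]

                    3618
┌───┬───┬───┬───┐       
│ 7 │ 8 │ 9 │ ÷ │       
├───┼───┼───┼───┤       
│ 4 │ 5 │ 6 │ × │       
├───┼───┼───┼───┤       
│ 1 │ 2 │ 3 │ - │       
├───┼───┼───┼───┤       
│ 0 │ . │ = │ + │       
├───┼───┼───┼───┤       
│ C │ MC│ MR│ M+│       
└───┴───┴───┴───┘       
                        
                        
                        
                        
                        


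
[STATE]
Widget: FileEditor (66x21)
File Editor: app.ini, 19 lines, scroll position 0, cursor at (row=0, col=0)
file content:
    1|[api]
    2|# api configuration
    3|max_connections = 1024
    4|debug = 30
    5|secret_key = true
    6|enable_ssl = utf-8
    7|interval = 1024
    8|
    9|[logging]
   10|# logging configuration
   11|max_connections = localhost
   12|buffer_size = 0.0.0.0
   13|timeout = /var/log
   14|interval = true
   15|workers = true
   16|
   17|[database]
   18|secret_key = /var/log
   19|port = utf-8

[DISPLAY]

█api]                                                            ▲
# api configuration                                              █
max_connections = 1024                                           ░
debug = 30                                                       ░
secret_key = true                                                ░
enable_ssl = utf-8                                               ░
interval = 1024                                                  ░
                                                                 ░
[logging]                                                        ░
# logging configuration                                          ░
max_connections = localhost                                      ░
buffer_size = 0.0.0.0                                            ░
timeout = /var/log                                               ░
interval = true                                                  ░
workers = true                                                   ░
                                                                 ░
[database]                                                       ░
secret_key = /var/log                                            ░
port = utf-8                                                     ░
                                                                 ░
                                                                 ▼


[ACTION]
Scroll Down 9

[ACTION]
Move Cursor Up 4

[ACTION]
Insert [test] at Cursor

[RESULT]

test█api]                                                        ▲
# api configuration                                              █
max_connections = 1024                                           ░
debug = 30                                                       ░
secret_key = true                                                ░
enable_ssl = utf-8                                               ░
interval = 1024                                                  ░
                                                                 ░
[logging]                                                        ░
# logging configuration                                          ░
max_connections = localhost                                      ░
buffer_size = 0.0.0.0                                            ░
timeout = /var/log                                               ░
interval = true                                                  ░
workers = true                                                   ░
                                                                 ░
[database]                                                       ░
secret_key = /var/log                                            ░
port = utf-8                                                     ░
                                                                 ░
                                                                 ▼


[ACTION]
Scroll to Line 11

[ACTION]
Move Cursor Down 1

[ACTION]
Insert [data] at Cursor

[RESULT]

test[api]                                                        ▲
# apdata█ configuration                                          █
max_connections = 1024                                           ░
debug = 30                                                       ░
secret_key = true                                                ░
enable_ssl = utf-8                                               ░
interval = 1024                                                  ░
                                                                 ░
[logging]                                                        ░
# logging configuration                                          ░
max_connections = localhost                                      ░
buffer_size = 0.0.0.0                                            ░
timeout = /var/log                                               ░
interval = true                                                  ░
workers = true                                                   ░
                                                                 ░
[database]                                                       ░
secret_key = /var/log                                            ░
port = utf-8                                                     ░
                                                                 ░
                                                                 ▼
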